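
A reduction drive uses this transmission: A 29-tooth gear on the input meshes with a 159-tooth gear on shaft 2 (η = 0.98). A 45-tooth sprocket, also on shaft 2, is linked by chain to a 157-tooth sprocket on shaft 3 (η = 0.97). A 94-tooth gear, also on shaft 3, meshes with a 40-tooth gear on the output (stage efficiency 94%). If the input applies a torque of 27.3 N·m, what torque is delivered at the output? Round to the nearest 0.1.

198.6 N·m

gear mesh 159/29 = 5.4828 → τ = 27.3·5.4828·0.98 = 146.69 N·m
chain 157/45 = 3.4889 → τ = 146.69·3.4889·0.97 = 496.42 N·m
gear mesh 40/94 = 0.42553 → τ = 496.42·0.42553·0.94 = 198.57 N·m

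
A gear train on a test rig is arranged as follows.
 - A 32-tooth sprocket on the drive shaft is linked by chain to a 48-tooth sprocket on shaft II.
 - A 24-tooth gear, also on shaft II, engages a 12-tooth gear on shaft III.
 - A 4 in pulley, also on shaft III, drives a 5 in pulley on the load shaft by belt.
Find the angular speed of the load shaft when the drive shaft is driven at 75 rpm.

Chain: ratio = 48/32 = 1.5, so shaft II turns at 75 / 1.5 = 50 rpm.
Gear mesh: ratio = 12/24 = 0.5, so shaft III turns at 50 / 0.5 = 100 rpm.
Belt: ratio = 5/4 = 1.25, so the load shaft turns at 100 / 1.25 = 80 rpm.

80 rpm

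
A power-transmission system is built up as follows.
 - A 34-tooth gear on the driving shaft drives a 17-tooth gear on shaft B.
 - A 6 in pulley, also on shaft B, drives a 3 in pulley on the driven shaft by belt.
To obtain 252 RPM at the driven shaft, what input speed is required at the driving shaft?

63 RPM

Overall ratio R = 0.5 × 0.5 = 0.25.
Required input speed = output speed × R = 252 × 0.25 = 63 RPM.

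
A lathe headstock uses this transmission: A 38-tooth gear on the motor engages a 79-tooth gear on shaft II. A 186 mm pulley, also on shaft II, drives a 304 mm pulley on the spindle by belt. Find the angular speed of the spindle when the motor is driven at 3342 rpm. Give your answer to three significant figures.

984 rpm

gear mesh 79/38 = 2.0789 → 3342/2.0789 = 1607.5 rpm
belt 304/186 = 1.6344 → 1607.5/1.6344 = 983.56 rpm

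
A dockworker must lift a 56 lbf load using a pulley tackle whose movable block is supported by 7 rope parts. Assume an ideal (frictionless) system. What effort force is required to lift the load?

8 lbf

Block-and-tackle MA = number of supporting rope parts = 7.
Effort = load / MA = 56 / 7 = 8 lbf.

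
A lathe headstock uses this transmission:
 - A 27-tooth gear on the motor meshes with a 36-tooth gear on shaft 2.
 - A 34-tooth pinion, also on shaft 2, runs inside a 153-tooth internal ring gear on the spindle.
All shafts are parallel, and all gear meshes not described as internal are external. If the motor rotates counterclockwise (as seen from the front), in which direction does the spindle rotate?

clockwise

the motor → shaft 2: external mesh, 1 reversal → CW.
shaft 2 → the spindle: internal mesh, same direction → CW.
1 reversal in total — an odd number — so the spindle turns opposite to the motor.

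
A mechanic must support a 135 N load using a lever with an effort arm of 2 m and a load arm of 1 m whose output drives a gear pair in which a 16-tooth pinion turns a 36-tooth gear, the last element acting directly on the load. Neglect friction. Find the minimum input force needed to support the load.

30 N

Lever MA = effort arm / load arm = 2/1 = 2.
Gear pair MA = 36/16 = 2.25.
Combined ideal MA = 2 × 2.25 = 4.5.
Effort = load / MA = 135 / 4.5 = 30 N.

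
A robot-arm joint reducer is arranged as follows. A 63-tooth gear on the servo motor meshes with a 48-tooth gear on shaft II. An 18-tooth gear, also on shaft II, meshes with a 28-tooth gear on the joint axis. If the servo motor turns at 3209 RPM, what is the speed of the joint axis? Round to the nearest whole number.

2708 RPM

gear mesh 48/63 = 0.7619 → 3209/0.7619 = 4211.8 RPM
gear mesh 28/18 = 1.5556 → 4211.8/1.5556 = 2707.6 RPM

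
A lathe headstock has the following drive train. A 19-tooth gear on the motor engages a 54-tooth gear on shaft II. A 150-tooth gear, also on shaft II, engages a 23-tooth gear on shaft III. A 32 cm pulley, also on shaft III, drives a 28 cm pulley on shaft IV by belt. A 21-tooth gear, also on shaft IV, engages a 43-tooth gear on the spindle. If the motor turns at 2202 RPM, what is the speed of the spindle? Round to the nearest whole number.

2820 RPM

Gear mesh: ratio = 54/19 = 2.8421, so shaft II turns at 2202 / 2.8421 = 774.78 RPM.
Gear mesh: ratio = 23/150 = 0.15333, so shaft III turns at 774.78 / 0.15333 = 5052.9 RPM.
Belt: ratio = 28/32 = 0.875, so shaft IV turns at 5052.9 / 0.875 = 5774.7 RPM.
Gear mesh: ratio = 43/21 = 2.0476, so the spindle turns at 5774.7 / 2.0476 = 2820.2 RPM.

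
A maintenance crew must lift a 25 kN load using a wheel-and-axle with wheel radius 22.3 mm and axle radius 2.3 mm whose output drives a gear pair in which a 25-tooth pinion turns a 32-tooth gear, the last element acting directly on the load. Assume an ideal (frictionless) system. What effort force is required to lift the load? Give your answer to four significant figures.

Wheel-and-axle MA = R/r = 22.3/2.3 = 9.6957.
Gear pair MA = 32/25 = 1.28.
Combined ideal MA = 9.6957 × 1.28 = 12.41.
Effort = load / MA = 25 / 12.41 = 2.0144 kN.

2.014 kN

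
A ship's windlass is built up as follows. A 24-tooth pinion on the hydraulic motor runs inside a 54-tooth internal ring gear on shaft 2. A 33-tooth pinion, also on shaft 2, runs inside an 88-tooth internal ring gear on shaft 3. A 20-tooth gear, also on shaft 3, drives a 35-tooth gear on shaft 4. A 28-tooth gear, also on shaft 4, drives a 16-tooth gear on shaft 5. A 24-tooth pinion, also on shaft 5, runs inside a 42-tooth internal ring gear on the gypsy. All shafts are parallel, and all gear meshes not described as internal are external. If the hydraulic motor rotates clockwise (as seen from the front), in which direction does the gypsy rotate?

the hydraulic motor → shaft 2: internal mesh, same direction → CW.
shaft 2 → shaft 3: internal mesh, same direction → CW.
shaft 3 → shaft 4: external mesh, 1 reversal → CCW.
shaft 4 → shaft 5: external mesh, 1 reversal → CW.
shaft 5 → the gypsy: internal mesh, same direction → CW.
2 reversals in total — an even number — so the gypsy turns the same way as the hydraulic motor.

clockwise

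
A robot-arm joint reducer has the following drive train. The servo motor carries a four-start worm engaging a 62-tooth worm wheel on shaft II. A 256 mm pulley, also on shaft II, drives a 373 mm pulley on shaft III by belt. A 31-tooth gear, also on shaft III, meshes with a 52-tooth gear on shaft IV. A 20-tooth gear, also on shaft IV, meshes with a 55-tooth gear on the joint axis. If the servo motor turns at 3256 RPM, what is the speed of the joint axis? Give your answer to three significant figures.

31.3 RPM

worm 62/4 = 15.5 → 3256/15.5 = 210.06 RPM
belt 373/256 = 1.457 → 210.06/1.457 = 144.17 RPM
gear mesh 52/31 = 1.6774 → 144.17/1.6774 = 85.949 RPM
gear mesh 55/20 = 2.75 → 85.949/2.75 = 31.254 RPM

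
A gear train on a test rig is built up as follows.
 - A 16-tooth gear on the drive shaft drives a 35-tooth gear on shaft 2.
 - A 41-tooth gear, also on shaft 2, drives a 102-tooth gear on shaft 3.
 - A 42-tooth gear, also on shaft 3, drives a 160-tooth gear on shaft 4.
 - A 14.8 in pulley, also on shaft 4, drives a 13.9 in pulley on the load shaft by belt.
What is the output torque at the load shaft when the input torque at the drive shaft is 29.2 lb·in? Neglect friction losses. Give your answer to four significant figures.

568.6 lb·in

Gear mesh: ratio = 35/16 = 2.1875; torque at shaft 2 = 29.2 × 2.1875 = 63.875 lb·in.
Gear mesh: ratio = 102/41 = 2.4878; torque at shaft 3 = 63.875 × 2.4878 = 158.91 lb·in.
Gear mesh: ratio = 160/42 = 3.8095; torque at shaft 4 = 158.91 × 3.8095 = 605.37 lb·in.
Belt: ratio = 13.9/14.8 = 0.93919; torque at the load shaft = 605.37 × 0.93919 = 568.55 lb·in.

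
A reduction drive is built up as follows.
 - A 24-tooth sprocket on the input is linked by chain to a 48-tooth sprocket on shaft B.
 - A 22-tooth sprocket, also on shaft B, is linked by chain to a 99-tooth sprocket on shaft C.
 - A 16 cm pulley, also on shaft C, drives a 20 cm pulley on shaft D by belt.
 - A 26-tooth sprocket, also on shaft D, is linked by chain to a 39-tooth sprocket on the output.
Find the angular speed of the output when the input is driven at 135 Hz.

the input → shaft B (chain, 48/24): 135 ÷ 2 = 67.5 Hz
shaft B → shaft C (chain, 99/22): 67.5 ÷ 4.5 = 15 Hz
shaft C → shaft D (belt, 20/16): 15 ÷ 1.25 = 12 Hz
shaft D → the output (chain, 39/26): 12 ÷ 1.5 = 8 Hz

8 Hz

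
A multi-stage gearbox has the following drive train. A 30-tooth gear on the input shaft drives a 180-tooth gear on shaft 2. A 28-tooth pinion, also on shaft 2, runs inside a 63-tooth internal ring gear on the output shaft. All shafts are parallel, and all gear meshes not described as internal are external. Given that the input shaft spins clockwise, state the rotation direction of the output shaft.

counterclockwise

the input shaft → shaft 2: external mesh, 1 reversal → CCW.
shaft 2 → the output shaft: internal mesh, same direction → CCW.
1 reversal in total — an odd number — so the output shaft turns opposite to the input shaft.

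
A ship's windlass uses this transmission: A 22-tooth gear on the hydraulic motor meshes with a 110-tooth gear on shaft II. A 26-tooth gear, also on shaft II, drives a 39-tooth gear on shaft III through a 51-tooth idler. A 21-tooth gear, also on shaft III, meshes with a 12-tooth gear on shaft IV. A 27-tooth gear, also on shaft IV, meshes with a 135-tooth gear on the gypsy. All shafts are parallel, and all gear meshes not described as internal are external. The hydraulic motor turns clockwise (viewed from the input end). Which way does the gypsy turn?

counterclockwise

the hydraulic motor → shaft II: external mesh, 1 reversal → CCW.
shaft II → shaft III: driver → idler → driven is 2 external meshes, 2 reversals → CCW.
shaft III → shaft IV: external mesh, 1 reversal → CW.
shaft IV → the gypsy: external mesh, 1 reversal → CCW.
5 reversals in total — an odd number — so the gypsy turns opposite to the hydraulic motor.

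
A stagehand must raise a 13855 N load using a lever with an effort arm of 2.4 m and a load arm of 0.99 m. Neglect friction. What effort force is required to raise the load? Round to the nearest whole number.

5715 N

Lever MA = effort arm / load arm = 2.4/0.99 = 2.4242.
Effort = load / MA = 13855 / 2.4242 = 5715.2 N.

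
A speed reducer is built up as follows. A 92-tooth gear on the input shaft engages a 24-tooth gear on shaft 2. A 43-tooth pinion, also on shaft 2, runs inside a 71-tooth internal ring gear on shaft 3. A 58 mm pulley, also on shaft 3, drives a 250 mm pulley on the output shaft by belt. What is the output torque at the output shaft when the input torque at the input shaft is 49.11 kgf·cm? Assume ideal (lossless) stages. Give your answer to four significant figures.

gear mesh 24/92 = 0.26087 → τ = 49.11·0.26087 = 12.811 kgf·cm
internal gear 71/43 = 1.6512 → τ = 12.811·1.6512 = 21.154 kgf·cm
belt 250/58 = 4.3103 → τ = 21.154·4.3103 = 91.179 kgf·cm

91.18 kgf·cm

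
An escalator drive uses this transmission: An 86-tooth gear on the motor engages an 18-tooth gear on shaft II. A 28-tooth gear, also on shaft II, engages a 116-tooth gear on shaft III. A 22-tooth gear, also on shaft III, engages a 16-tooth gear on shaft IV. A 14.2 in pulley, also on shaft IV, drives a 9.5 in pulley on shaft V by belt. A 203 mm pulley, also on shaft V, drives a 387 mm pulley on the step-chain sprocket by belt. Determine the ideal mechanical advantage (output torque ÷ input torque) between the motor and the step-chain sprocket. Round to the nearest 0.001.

0.804

Each stage contributes driven/driver: gear mesh 18/86 = 0.2093, gear mesh 116/28 = 4.1429, gear mesh 16/22 = 0.72727, belt 9.5/14.2 = 0.66901, belt 387/203 = 1.9064.
Overall: 0.2093 × 4.1429 × 0.72727 × 0.66901 × 1.9064 = 0.80431.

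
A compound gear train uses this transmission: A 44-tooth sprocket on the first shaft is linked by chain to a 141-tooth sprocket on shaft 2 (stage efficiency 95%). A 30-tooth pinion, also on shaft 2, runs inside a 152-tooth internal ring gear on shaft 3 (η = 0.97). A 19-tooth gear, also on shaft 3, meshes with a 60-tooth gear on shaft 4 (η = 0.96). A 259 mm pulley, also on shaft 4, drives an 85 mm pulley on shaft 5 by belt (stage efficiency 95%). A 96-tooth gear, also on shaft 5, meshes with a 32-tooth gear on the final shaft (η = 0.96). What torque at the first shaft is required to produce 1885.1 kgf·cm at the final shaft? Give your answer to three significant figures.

417 kgf·cm

Overall ratio R = 3.2045 × 5.0667 × 3.1579 × 0.32819 × 0.33333 = 5.609; overall efficiency η = 0.95 × 0.97 × 0.96 × 0.95 × 0.96 = 0.8068.
Input torque = output torque / (R × η) = 1885.1 / (5.609 × 0.8068) = 416.57 kgf·cm.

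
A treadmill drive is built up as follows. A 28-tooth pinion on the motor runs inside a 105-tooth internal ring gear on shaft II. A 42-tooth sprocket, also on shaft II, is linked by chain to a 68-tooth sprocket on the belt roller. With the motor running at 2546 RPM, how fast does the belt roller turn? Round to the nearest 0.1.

419.3 RPM

internal gear 105/28 = 3.75 → 2546/3.75 = 678.93 RPM
chain 68/42 = 1.619 → 678.93/1.619 = 419.34 RPM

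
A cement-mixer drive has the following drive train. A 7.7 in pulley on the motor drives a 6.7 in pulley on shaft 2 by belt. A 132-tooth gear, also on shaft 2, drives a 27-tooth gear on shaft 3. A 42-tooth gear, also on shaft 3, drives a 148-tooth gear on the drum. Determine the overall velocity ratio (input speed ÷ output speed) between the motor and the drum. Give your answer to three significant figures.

0.627

Each stage contributes driven/driver: belt 6.7/7.7 = 0.87013, gear mesh 27/132 = 0.20455, gear mesh 148/42 = 3.5238.
Overall: 0.87013 × 0.20455 × 3.5238 = 0.62717.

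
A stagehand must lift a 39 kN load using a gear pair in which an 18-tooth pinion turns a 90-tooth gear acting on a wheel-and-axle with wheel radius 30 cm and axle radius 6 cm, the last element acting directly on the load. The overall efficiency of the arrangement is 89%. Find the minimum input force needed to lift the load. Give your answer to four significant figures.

Gear pair MA = 90/18 = 5.
Wheel-and-axle MA = R/r = 30/6 = 5.
Combined ideal MA = 5 × 5 = 25.
Actual MA = 25 × 0.89 = 22.25.
Effort = load / actual MA = 39 / 22.25 = 1.7528 kN.

1.753 kN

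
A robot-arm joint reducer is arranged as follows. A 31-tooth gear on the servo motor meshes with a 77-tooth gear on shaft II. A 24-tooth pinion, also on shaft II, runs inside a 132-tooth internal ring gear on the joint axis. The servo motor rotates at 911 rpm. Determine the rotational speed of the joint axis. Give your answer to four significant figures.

the servo motor → shaft II (gear mesh, 77/31): 911 ÷ 2.4839 = 366.77 rpm
shaft II → the joint axis (internal gear, 132/24): 366.77 ÷ 5.5 = 66.685 rpm

66.68 rpm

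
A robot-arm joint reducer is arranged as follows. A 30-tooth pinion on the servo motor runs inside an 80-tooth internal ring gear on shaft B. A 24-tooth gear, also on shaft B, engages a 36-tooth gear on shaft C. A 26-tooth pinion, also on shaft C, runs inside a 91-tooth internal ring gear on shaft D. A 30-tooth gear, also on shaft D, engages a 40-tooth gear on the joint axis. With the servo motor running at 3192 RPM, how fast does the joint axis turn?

Internal gear: ratio = 80/30 = 2.6667, so shaft B turns at 3192 / 2.6667 = 1197 RPM.
Gear mesh: ratio = 36/24 = 1.5, so shaft C turns at 1197 / 1.5 = 798 RPM.
Internal gear: ratio = 91/26 = 3.5, so shaft D turns at 798 / 3.5 = 228 RPM.
Gear mesh: ratio = 40/30 = 1.3333, so the joint axis turns at 228 / 1.3333 = 171 RPM.

171 RPM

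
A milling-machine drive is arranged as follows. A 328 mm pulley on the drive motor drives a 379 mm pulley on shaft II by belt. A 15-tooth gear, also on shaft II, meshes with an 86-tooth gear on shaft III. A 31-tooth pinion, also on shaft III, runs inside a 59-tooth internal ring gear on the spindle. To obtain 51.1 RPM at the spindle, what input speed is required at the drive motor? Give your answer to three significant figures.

Overall ratio R = 1.1555 × 5.7333 × 1.9032 = 12.608.
Required input speed = output speed × R = 51.1 × 12.608 = 644.29 RPM.

644 RPM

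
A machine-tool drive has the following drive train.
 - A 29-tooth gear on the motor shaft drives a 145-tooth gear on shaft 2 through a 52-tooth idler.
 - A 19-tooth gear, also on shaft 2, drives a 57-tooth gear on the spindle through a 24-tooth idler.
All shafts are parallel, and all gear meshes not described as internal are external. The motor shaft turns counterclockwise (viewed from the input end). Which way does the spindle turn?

counterclockwise

the motor shaft → shaft 2: driver → idler → driven is 2 external meshes, 2 reversals → CCW.
shaft 2 → the spindle: driver → idler → driven is 2 external meshes, 2 reversals → CCW.
4 reversals in total — an even number — so the spindle turns the same way as the motor shaft.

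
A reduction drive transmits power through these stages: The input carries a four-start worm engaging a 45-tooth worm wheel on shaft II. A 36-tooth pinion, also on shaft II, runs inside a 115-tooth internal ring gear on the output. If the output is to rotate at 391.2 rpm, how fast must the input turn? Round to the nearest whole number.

14059 rpm

Overall ratio R = 11.25 × 3.1944 = 35.938.
Required input speed = output speed × R = 391.2 × 35.938 = 14059 rpm.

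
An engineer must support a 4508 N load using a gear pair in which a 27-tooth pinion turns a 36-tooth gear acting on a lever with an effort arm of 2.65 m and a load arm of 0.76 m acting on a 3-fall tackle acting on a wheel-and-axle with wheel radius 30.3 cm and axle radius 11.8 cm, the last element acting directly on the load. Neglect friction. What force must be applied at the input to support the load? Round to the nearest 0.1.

Gear pair MA = 36/27 = 1.3333.
Lever MA = effort arm / load arm = 2.65/0.76 = 3.4868.
Block-and-tackle MA = number of supporting rope parts = 3.
Wheel-and-axle MA = R/r = 30.3/11.8 = 2.5678.
Combined ideal MA = 1.3333 × 3.4868 × 3 × 2.5678 = 35.814.
Effort = load / MA = 4508 / 35.814 = 125.87 N.

125.9 N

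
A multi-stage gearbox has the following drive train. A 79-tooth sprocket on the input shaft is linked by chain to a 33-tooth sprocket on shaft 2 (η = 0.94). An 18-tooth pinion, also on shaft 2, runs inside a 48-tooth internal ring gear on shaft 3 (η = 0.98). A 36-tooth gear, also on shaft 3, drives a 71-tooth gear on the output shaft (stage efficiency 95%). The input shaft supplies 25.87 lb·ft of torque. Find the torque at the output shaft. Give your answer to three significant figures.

49.7 lb·ft

After the chain (33/79): 25.87 × 0.41772 × 0.94 = 10.158 lb·ft
After the internal gear (48/18): 10.158 × 2.6667 × 0.98 = 26.546 lb·ft
After the gear mesh (71/36): 26.546 × 1.9722 × 0.95 = 49.738 lb·ft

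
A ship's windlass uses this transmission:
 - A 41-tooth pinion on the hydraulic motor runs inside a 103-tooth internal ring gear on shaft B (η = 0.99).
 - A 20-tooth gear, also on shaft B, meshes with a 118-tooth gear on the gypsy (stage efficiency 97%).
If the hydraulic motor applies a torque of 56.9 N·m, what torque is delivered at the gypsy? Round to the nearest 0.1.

809.9 N·m

After the internal gear (103/41): 56.9 × 2.5122 × 0.99 = 141.51 N·m
After the gear mesh (118/20): 141.51 × 5.9 × 0.97 = 809.89 N·m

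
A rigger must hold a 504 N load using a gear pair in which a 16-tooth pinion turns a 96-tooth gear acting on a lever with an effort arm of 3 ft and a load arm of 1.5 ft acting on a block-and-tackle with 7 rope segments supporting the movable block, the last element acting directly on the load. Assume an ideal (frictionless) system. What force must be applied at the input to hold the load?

Gear pair MA = 96/16 = 6.
Lever MA = effort arm / load arm = 3/1.5 = 2.
Block-and-tackle MA = number of supporting rope parts = 7.
Combined ideal MA = 6 × 2 × 7 = 84.
Effort = load / MA = 504 / 84 = 6 N.

6 N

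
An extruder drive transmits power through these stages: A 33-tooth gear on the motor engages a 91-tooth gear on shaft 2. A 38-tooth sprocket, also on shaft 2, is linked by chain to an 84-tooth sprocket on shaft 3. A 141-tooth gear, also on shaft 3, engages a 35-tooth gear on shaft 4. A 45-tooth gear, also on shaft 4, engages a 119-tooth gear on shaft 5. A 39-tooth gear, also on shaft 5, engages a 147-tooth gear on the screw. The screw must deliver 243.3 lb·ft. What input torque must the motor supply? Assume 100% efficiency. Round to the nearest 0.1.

16.1 lb·ft

Overall ratio R = 2.7576 × 2.2105 × 0.24823 × 2.6444 × 3.7692 = 15.082.
Input torque = output torque / R = 243.3 / 15.082 = 16.132 lb·ft.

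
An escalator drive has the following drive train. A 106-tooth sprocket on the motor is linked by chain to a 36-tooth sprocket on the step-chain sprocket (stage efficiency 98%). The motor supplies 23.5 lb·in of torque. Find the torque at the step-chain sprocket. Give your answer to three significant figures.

7.82 lb·in

Chain: ratio = 36/106 = 0.33962; torque at the step-chain sprocket = 23.5 × 0.33962 × 0.98 = 7.8215 lb·in.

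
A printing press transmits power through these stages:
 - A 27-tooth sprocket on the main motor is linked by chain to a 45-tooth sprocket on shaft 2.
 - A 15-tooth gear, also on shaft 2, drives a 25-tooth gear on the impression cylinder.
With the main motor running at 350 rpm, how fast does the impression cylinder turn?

chain 45/27 = 1.6667 → 350/1.6667 = 210 rpm
gear mesh 25/15 = 1.6667 → 210/1.6667 = 126 rpm

126 rpm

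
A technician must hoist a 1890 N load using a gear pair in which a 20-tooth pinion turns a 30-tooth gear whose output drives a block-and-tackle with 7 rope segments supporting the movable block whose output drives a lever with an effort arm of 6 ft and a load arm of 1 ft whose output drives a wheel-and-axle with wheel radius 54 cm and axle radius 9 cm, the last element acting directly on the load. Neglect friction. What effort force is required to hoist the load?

5 N

Gear pair MA = 30/20 = 1.5.
Block-and-tackle MA = number of supporting rope parts = 7.
Lever MA = effort arm / load arm = 6/1 = 6.
Wheel-and-axle MA = R/r = 54/9 = 6.
Combined ideal MA = 1.5 × 7 × 6 × 6 = 378.
Effort = load / MA = 1890 / 378 = 5 N.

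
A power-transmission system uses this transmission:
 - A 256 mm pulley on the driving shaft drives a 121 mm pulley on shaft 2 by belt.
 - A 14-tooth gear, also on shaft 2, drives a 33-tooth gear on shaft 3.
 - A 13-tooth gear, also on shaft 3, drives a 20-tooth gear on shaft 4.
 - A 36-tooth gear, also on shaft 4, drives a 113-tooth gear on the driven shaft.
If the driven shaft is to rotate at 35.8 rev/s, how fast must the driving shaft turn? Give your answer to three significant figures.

Overall ratio R = 0.47266 × 2.3571 × 1.5385 × 3.1389 = 5.3801.
Required input speed = output speed × R = 35.8 × 5.3801 = 192.61 rev/s.

193 rev/s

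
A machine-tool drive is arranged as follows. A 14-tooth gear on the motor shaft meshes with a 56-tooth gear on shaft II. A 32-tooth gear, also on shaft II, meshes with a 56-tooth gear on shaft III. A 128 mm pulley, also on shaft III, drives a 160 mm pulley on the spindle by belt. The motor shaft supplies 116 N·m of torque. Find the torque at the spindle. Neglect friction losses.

1015 N·m

After the gear mesh (56/14): 116 × 4 = 464 N·m
After the gear mesh (56/32): 464 × 1.75 = 812 N·m
After the belt (160/128): 812 × 1.25 = 1015 N·m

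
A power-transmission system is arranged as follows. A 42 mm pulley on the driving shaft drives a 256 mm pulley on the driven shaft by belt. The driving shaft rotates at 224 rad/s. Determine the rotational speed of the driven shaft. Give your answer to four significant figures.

36.75 rad/s

the driving shaft → the driven shaft (belt, 256/42): 224 ÷ 6.0952 = 36.75 rad/s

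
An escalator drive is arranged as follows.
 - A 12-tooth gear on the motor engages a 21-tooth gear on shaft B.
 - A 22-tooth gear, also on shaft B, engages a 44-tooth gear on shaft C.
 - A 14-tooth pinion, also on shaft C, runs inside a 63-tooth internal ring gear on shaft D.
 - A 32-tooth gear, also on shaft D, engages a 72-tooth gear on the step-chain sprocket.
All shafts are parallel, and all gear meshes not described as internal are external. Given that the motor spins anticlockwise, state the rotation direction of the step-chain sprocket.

the motor → shaft B: external mesh, 1 reversal → CW.
shaft B → shaft C: external mesh, 1 reversal → CCW.
shaft C → shaft D: internal mesh, same direction → CCW.
shaft D → the step-chain sprocket: external mesh, 1 reversal → CW.
3 reversals in total — an odd number — so the step-chain sprocket turns opposite to the motor.

clockwise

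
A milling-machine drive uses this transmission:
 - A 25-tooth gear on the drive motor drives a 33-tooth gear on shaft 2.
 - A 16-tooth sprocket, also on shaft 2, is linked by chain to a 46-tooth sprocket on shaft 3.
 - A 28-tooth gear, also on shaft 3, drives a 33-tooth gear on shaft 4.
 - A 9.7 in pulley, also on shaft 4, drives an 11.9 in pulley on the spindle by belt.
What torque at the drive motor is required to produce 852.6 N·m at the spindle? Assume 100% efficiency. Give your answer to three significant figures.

Overall ratio R = 1.32 × 2.875 × 1.1786 × 1.2268 = 5.4871.
Input torque = output torque / R = 852.6 / 5.4871 = 155.38 N·m.

155 N·m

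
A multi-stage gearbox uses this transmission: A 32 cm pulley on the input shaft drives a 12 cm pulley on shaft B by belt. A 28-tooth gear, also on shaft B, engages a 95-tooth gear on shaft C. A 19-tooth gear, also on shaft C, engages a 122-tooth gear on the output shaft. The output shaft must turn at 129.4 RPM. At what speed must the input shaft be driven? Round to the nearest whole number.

1057 RPM

Overall ratio R = 0.375 × 3.3929 × 6.4211 = 8.1696.
Required input speed = output speed × R = 129.4 × 8.1696 = 1057.2 RPM.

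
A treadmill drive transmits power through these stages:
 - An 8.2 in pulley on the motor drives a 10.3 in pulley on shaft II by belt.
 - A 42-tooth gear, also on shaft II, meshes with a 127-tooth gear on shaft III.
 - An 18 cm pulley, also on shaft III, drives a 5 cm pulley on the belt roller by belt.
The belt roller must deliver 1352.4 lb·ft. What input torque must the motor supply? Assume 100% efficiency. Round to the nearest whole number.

1282 lb·ft

Overall ratio R = 1.2561 × 3.0238 × 0.27778 = 1.0551.
Input torque = output torque / R = 1352.4 / 1.0551 = 1281.8 lb·ft.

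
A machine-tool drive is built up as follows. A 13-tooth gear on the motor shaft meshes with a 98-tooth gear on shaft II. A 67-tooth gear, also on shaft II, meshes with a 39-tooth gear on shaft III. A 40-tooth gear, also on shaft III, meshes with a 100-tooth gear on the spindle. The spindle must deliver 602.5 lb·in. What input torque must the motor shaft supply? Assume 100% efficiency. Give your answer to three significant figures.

Overall ratio R = 7.5385 × 0.58209 × 2.5 = 10.97.
Input torque = output torque / R = 602.5 / 10.97 = 54.922 lb·in.

54.9 lb·in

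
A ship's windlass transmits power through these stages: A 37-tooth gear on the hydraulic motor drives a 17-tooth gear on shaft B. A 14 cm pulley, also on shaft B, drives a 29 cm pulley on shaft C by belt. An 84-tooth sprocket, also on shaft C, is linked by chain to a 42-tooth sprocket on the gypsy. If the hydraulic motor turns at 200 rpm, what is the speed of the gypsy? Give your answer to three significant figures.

420 rpm

Gear mesh: ratio = 17/37 = 0.45946, so shaft B turns at 200 / 0.45946 = 435.29 rpm.
Belt: ratio = 29/14 = 2.0714, so shaft C turns at 435.29 / 2.0714 = 210.14 rpm.
Chain: ratio = 42/84 = 0.5, so the gypsy turns at 210.14 / 0.5 = 420.28 rpm.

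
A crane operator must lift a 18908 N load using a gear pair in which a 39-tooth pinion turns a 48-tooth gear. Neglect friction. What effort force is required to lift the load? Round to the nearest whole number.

15363 N

Gear pair MA = 48/39 = 1.2308.
Effort = load / MA = 18908 / 1.2308 = 15363 N.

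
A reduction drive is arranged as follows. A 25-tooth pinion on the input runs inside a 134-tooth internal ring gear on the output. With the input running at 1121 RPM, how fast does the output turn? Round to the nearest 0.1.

the input → the output (internal gear, 134/25): 1121 ÷ 5.36 = 209.14 RPM

209.1 RPM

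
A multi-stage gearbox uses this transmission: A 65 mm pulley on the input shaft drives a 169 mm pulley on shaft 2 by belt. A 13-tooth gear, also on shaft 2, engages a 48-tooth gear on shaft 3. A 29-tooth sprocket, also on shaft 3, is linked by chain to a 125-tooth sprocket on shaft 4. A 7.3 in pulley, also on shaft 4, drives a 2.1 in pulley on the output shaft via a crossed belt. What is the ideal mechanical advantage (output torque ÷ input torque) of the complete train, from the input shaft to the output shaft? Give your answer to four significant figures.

Each stage contributes driven/driver: belt 169/65 = 2.6, gear mesh 48/13 = 3.6923, chain 125/29 = 4.3103, belt 2.1/7.3 = 0.28767.
Overall: 2.6 × 3.6923 × 4.3103 × 0.28767 = 11.904.

11.90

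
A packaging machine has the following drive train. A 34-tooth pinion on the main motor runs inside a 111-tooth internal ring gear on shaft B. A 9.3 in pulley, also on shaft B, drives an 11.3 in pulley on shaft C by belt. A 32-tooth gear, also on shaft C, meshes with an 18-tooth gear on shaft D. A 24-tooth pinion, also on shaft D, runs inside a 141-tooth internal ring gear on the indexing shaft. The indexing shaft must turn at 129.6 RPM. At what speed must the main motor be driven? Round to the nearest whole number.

Overall ratio R = 3.2647 × 1.2151 × 0.5625 × 5.875 = 13.109.
Required input speed = output speed × R = 129.6 × 13.109 = 1698.9 RPM.

1699 RPM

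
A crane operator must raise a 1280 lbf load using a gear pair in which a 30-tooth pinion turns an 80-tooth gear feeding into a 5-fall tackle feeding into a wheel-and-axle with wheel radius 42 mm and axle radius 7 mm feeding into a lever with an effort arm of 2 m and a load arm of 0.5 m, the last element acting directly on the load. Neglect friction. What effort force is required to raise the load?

Gear pair MA = 80/30 = 2.6667.
Block-and-tackle MA = number of supporting rope parts = 5.
Wheel-and-axle MA = R/r = 42/7 = 6.
Lever MA = effort arm / load arm = 2/0.5 = 4.
Combined ideal MA = 2.6667 × 5 × 6 × 4 = 320.
Effort = load / MA = 1280 / 320 = 4 lbf.

4 lbf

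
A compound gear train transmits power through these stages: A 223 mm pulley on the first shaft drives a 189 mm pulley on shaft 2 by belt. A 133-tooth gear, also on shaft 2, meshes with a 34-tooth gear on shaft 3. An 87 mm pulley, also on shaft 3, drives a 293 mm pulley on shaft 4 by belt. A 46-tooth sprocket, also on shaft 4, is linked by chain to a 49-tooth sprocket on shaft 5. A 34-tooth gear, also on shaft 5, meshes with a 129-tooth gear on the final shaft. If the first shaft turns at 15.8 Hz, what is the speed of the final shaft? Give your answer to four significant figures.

5.358 Hz

the first shaft → shaft 2 (belt, 189/223): 15.8 ÷ 0.84753 = 18.642 Hz
shaft 2 → shaft 3 (gear mesh, 34/133): 18.642 ÷ 0.25564 = 72.924 Hz
shaft 3 → shaft 4 (belt, 293/87): 72.924 ÷ 3.3678 = 21.653 Hz
shaft 4 → shaft 5 (chain, 49/46): 21.653 ÷ 1.0652 = 20.328 Hz
shaft 5 → the final shaft (gear mesh, 129/34): 20.328 ÷ 3.7941 = 5.3577 Hz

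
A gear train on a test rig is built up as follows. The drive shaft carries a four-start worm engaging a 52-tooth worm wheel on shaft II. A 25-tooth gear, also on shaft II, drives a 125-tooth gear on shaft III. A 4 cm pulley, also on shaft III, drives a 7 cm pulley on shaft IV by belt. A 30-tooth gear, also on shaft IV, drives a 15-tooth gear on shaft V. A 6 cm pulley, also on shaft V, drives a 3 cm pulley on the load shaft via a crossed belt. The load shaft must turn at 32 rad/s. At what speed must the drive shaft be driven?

910 rad/s

Overall ratio R = 13 × 5 × 1.75 × 0.5 × 0.5 = 28.438.
Required input speed = output speed × R = 32 × 28.438 = 910 rad/s.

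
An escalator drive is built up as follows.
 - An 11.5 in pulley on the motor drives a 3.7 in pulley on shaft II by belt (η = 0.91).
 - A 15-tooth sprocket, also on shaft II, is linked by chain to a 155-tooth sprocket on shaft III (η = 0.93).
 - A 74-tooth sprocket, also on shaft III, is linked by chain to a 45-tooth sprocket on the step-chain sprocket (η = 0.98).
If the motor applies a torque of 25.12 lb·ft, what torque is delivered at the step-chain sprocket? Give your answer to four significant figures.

belt 3.7/11.5 = 0.32174 → τ = 25.12·0.32174·0.91 = 7.3547 lb·ft
chain 155/15 = 10.333 → τ = 7.3547·10.333·0.93 = 70.679 lb·ft
chain 45/74 = 0.60811 → τ = 70.679·0.60811·0.98 = 42.121 lb·ft

42.12 lb·ft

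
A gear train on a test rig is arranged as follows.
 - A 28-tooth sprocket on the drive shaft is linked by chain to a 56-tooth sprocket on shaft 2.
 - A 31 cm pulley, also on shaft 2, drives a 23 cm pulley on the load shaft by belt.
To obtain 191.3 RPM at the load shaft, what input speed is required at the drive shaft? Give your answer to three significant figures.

Overall ratio R = 2 × 0.74194 = 1.4839.
Required input speed = output speed × R = 191.3 × 1.4839 = 283.86 RPM.

284 RPM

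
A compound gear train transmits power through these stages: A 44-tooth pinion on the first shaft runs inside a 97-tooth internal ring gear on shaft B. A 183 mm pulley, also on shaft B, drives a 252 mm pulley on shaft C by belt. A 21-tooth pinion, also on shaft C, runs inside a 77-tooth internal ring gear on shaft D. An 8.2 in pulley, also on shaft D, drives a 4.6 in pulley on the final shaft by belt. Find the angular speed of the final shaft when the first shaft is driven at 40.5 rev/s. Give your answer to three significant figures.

Internal gear: ratio = 97/44 = 2.2045, so shaft B turns at 40.5 / 2.2045 = 18.371 rev/s.
Belt: ratio = 252/183 = 1.377, so shaft C turns at 18.371 / 1.377 = 13.341 rev/s.
Internal gear: ratio = 77/21 = 3.6667, so shaft D turns at 13.341 / 3.6667 = 3.6384 rev/s.
Belt: ratio = 4.6/8.2 = 0.56098, so the final shaft turns at 3.6384 / 0.56098 = 6.4859 rev/s.

6.49 rev/s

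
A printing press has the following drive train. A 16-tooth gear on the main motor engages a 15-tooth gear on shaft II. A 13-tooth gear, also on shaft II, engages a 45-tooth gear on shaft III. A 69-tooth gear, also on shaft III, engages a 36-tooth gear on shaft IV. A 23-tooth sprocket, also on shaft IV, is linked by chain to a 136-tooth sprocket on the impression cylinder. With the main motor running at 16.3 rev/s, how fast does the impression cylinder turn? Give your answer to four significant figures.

gear mesh 15/16 = 0.9375 → 16.3/0.9375 = 17.387 rev/s
gear mesh 45/13 = 3.4615 → 17.387/3.4615 = 5.0228 rev/s
gear mesh 36/69 = 0.52174 → 5.0228/0.52174 = 9.6271 rev/s
chain 136/23 = 5.913 → 9.6271/5.913 = 1.6281 rev/s

1.628 rev/s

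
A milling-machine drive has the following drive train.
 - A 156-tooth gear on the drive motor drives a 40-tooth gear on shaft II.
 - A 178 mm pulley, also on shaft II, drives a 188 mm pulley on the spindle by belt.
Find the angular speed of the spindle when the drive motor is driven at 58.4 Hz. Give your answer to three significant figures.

216 Hz

Gear mesh: ratio = 40/156 = 0.25641, so shaft II turns at 58.4 / 0.25641 = 227.76 Hz.
Belt: ratio = 188/178 = 1.0562, so the spindle turns at 227.76 / 1.0562 = 215.65 Hz.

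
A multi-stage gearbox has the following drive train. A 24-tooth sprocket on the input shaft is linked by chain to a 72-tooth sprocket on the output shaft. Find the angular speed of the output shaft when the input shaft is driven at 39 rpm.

13 rpm

chain 72/24 = 3 → 39/3 = 13 rpm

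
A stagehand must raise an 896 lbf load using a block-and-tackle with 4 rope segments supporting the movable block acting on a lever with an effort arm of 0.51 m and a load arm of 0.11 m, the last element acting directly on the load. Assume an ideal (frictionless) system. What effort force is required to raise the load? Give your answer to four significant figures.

Block-and-tackle MA = number of supporting rope parts = 4.
Lever MA = effort arm / load arm = 0.51/0.11 = 4.6364.
Combined ideal MA = 4 × 4.6364 = 18.545.
Effort = load / MA = 896 / 18.545 = 48.314 lbf.

48.31 lbf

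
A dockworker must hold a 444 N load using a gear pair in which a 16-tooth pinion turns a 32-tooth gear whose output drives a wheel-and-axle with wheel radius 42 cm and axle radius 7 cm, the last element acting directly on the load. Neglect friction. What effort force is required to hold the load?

Gear pair MA = 32/16 = 2.
Wheel-and-axle MA = R/r = 42/7 = 6.
Combined ideal MA = 2 × 6 = 12.
Effort = load / MA = 444 / 12 = 37 N.

37 N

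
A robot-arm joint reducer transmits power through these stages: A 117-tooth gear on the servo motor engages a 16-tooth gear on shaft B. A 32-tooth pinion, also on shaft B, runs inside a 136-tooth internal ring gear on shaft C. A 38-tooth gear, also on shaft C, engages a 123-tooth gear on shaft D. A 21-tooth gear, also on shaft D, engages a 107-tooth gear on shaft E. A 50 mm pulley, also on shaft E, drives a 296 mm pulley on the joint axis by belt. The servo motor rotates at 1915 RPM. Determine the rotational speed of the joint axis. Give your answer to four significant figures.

33.75 RPM

the servo motor → shaft B (gear mesh, 16/117): 1915 ÷ 0.13675 = 14003 RPM
shaft B → shaft C (internal gear, 136/32): 14003 ÷ 4.25 = 3294.9 RPM
shaft C → shaft D (gear mesh, 123/38): 3294.9 ÷ 3.2368 = 1017.9 RPM
shaft D → shaft E (gear mesh, 107/21): 1017.9 ÷ 5.0952 = 199.78 RPM
shaft E → the joint axis (belt, 296/50): 199.78 ÷ 5.92 = 33.747 RPM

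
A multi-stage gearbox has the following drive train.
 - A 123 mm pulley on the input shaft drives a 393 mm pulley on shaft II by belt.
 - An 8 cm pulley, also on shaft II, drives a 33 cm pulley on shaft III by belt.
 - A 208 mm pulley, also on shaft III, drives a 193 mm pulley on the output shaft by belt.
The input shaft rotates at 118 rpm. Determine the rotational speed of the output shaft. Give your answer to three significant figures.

9.65 rpm

the input shaft → shaft II (belt, 393/123): 118 ÷ 3.1951 = 36.931 rpm
shaft II → shaft III (belt, 33/8): 36.931 ÷ 4.125 = 8.953 rpm
shaft III → the output shaft (belt, 193/208): 8.953 ÷ 0.92788 = 9.6489 rpm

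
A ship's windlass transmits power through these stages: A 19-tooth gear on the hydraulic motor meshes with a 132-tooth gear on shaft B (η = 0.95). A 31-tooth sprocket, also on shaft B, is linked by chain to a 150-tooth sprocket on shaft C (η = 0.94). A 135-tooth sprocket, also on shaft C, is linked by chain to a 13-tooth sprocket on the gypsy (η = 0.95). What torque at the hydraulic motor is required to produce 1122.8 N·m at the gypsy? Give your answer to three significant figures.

409 N·m

Overall ratio R = 6.9474 × 4.8387 × 0.096296 = 3.2371; overall efficiency η = 0.95 × 0.94 × 0.95 = 0.8483.
Input torque = output torque / (R × η) = 1122.8 / (3.2371 × 0.8483) = 408.85 N·m.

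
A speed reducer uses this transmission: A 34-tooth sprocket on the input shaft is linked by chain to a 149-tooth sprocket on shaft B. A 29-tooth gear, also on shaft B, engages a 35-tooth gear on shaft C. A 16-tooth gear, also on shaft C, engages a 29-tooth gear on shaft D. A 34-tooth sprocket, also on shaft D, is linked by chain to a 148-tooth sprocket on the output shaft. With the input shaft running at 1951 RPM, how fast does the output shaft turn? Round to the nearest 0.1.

chain 149/34 = 4.3824 → 1951/4.3824 = 445.19 RPM
gear mesh 35/29 = 1.2069 → 445.19/1.2069 = 368.88 RPM
gear mesh 29/16 = 1.8125 → 368.88/1.8125 = 203.52 RPM
chain 148/34 = 4.3529 → 203.52/4.3529 = 46.754 RPM

46.8 RPM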